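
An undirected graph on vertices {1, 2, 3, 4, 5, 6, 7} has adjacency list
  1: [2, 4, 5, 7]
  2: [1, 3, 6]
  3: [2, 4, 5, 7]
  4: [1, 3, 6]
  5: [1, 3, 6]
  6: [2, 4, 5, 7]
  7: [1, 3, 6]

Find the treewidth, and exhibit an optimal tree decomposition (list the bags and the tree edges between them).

Every bag has size at most 4, so the width is 4 − 1 = 3 and tw(G) ≤ 3. For the lower bound: the 4 vertex sets {1,5}, {3,7}, {6}, {4} are disjoint, each induces a connected subgraph, and every pair is joined by at least one edge of G. Contracting each set to a single vertex therefore yields K_{4} as a minor, and since treewidth is minor-monotone, tw(G) ≥ tw(K_{4}) = 3. Hence tw(G) = 3 exactly.

Treewidth 3.
One such decomposition:
Bags: B1 = {1, 3, 5, 6}  B2 = {1, 3, 6, 7}  B3 = {1, 3, 4, 6}  B4 = {1, 2, 3, 6}
Tree: B1–B2, B2–B3, B3–B4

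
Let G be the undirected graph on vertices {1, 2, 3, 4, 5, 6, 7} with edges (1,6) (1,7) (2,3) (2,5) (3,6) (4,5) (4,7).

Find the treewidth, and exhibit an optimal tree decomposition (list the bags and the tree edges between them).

Treewidth 2.
One optimal decomposition is:
Bags: B1 = {1, 3, 6}  B2 = {1, 2, 3}  B3 = {1, 2, 5}  B4 = {1, 4, 5}  B5 = {1, 4, 7}
Tree: B1–B2, B2–B3, B3–B4, B4–B5

Each bag holds 3 vertices, so the decomposition has width 2, which upper-bounds the treewidth. The edges 1–6–3–2–5–4–7–1 form a cycle, so G is not a tree and its treewidth is at least 2. The upper and lower bounds meet at 2, so that is the treewidth.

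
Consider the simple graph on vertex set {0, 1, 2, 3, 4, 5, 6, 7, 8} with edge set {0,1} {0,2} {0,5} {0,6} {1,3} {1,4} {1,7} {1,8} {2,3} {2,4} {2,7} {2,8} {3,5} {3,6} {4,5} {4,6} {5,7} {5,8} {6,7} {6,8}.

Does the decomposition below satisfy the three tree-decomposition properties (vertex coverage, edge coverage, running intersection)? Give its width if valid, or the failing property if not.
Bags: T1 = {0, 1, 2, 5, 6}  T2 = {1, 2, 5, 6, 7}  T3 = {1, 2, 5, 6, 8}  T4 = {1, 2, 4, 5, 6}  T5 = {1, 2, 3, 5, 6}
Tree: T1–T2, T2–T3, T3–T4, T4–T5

Every vertex of G appears in some bag (union = {0, 1, 2, 3, 4, 5, 6, 7, 8}); every edge is covered by a bag; and for each vertex v the set of bags containing v is connected in the bag tree. The decomposition is therefore valid. The largest bag has 5 vertices, so the width is 4.

Yes; width 4.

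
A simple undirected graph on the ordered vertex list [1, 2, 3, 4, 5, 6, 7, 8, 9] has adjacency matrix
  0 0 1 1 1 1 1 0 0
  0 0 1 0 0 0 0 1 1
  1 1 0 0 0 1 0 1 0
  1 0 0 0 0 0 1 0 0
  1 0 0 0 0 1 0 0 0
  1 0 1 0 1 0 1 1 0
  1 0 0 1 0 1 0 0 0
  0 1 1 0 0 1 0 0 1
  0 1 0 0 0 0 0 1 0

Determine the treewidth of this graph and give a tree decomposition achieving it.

Each bag holds 3 vertices, so the decomposition has width 2, which upper-bounds the treewidth. On the other hand G contains the 3-clique {2, 8, 9}. A clique must lie in a single bag of any decomposition, so no decomposition can have width below 2. Combining the bounds, tw(G) = 2.

Treewidth 2.
Bags: B1 = {1, 5, 6}  B2 = {1, 3, 6}  B3 = {1, 6, 7}  B4 = {3, 6, 8}  B5 = {1, 4, 7}  B6 = {2, 3, 8}  B7 = {2, 8, 9}
Tree: B1–B2, B2–B3, B2–B4, B3–B5, B4–B6, B6–B7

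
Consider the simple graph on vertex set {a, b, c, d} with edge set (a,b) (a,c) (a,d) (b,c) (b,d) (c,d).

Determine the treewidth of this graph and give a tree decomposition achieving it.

Treewidth 3.
One such decomposition:
Bags: B1 = {a, b, c, d}
Tree: (single bag)

With just one bag of size 4, the width is 4 − 1 = 3, so tw(G) ≤ 3. Conversely, {a, b, c, d} is a clique of size 4, and the vertices of any clique must share a bag in every tree decomposition; so some bag has ≥ 4 vertices and tw(G) ≥ 3. Therefore the treewidth is 3.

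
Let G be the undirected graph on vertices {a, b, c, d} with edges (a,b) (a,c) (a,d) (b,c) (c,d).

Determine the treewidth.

A width-2 tree decomposition is:
Bags: B1 = {a, b, c}  B2 = {a, c, d}
Tree: B1–B2
The largest bag has 3 vertices, giving width 2; this decomposition certifies tw(G) ≤ 2. On the other hand G contains the 3-clique {a, c, d}. A clique must lie in a single bag of any decomposition, so no decomposition can have width below 2. Therefore the treewidth is 2.

2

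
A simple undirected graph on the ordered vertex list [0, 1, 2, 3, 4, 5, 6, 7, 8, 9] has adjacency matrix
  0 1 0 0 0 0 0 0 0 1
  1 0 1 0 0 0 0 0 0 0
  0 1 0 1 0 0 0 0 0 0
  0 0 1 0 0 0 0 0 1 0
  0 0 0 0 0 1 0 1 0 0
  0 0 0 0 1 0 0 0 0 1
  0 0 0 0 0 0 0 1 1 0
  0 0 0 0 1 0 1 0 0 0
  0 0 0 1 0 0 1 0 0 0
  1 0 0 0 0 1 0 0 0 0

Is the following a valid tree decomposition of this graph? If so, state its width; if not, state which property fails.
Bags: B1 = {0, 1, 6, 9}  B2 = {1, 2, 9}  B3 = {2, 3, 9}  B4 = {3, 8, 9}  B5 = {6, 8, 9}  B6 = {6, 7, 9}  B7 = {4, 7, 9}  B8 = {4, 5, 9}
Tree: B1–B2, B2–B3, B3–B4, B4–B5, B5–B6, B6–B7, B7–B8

No — bags containing vertex 6 are not connected in the tree.

A tree decomposition must satisfy three properties: every vertex lies in some bag; for every edge, both endpoints lie together in some bag; and for every vertex, the bags containing it form a connected subtree. Here bags containing vertex 6 are not connected in the tree, so the decomposition is invalid.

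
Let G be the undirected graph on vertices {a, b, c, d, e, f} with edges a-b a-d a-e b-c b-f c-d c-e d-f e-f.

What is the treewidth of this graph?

3

A width-3 tree decomposition is:
Bags: B1 = {a, c, e, f}  B2 = {a, c, d, f}  B3 = {a, b, c, f}
Tree: B1–B2, B2–B3
Each bag holds 4 vertices, so the decomposition has width 3, which upper-bounds the treewidth. For the lower bound: the 4 vertex sets {c,e}, {a,d}, {f}, {b} are disjoint, each induces a connected subgraph, and every pair is joined by at least one edge of G. Contracting each set to a single vertex therefore yields K_{4} as a minor, and since treewidth is minor-monotone, tw(G) ≥ tw(K_{4}) = 3. Combining the bounds, tw(G) = 3.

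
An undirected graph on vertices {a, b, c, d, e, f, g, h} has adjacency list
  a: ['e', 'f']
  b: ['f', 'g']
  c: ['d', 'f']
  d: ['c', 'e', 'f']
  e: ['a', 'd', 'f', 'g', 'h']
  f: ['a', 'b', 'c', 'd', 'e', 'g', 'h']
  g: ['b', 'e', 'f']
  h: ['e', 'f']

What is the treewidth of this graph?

2

A width-2 tree decomposition is:
Bags: B1 = {d, e, f}  B2 = {e, f, g}  B3 = {b, f, g}  B4 = {c, d, f}  B5 = {e, f, h}  B6 = {a, e, f}
Tree: B1–B2, B2–B3, B1–B4, B2–B5, B5–B6
Each bag holds 3 vertices, so the decomposition has width 2, which upper-bounds the treewidth. For the lower bound, the 3 vertices {d, e, f} are pairwise adjacent, and any tree decomposition puts a clique entirely inside one bag — forcing width ≥ 2. Hence tw(G) = 2 exactly.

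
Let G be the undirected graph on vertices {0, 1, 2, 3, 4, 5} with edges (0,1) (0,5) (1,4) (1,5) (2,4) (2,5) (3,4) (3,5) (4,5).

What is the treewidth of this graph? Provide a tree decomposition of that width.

The largest bag has 3 vertices, giving width 2; this decomposition certifies tw(G) ≤ 2. Conversely, {0, 1, 5} is a clique of size 3, and the vertices of any clique must share a bag in every tree decomposition; so some bag has ≥ 3 vertices and tw(G) ≥ 2. Combining the bounds, tw(G) = 2.

Treewidth 2.
One optimal decomposition is:
Bags: B1 = {3, 4, 5}  B2 = {1, 4, 5}  B3 = {0, 1, 5}  B4 = {2, 4, 5}
Tree: B1–B2, B2–B3, B1–B4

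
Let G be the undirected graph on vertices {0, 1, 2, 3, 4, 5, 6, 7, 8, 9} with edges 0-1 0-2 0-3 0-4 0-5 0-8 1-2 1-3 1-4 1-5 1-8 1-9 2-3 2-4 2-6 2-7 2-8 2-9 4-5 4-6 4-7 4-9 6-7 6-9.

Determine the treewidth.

A width-3 tree decomposition is:
Bags: B1 = {1, 2, 4, 9}  B2 = {2, 4, 6, 9}  B3 = {2, 4, 6, 7}  B4 = {0, 1, 2, 4}  B5 = {0, 1, 4, 5}  B6 = {0, 1, 2, 3}  B7 = {0, 1, 2, 8}
Tree: B1–B2, B2–B3, B1–B4, B4–B5, B4–B6, B6–B7
The largest bag has 4 vertices, giving width 3; this decomposition certifies tw(G) ≤ 3. On the other hand G contains the 4-clique {0, 1, 2, 8}. A clique must lie in a single bag of any decomposition, so no decomposition can have width below 3. The upper and lower bounds meet at 3, so that is the treewidth.

3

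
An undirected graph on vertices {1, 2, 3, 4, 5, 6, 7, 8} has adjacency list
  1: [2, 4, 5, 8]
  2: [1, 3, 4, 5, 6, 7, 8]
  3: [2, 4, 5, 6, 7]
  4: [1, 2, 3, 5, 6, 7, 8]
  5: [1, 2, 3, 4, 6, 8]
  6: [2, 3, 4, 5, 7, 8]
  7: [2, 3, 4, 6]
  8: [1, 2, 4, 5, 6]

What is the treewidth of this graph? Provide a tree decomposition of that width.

Treewidth 4.
One optimal decomposition is:
Bags: B1 = {2, 3, 4, 5, 6}  B2 = {2, 4, 5, 6, 8}  B3 = {2, 3, 4, 6, 7}  B4 = {1, 2, 4, 5, 8}
Tree: B1–B2, B1–B3, B2–B4

Each bag holds 5 vertices, so the decomposition has width 4, which upper-bounds the treewidth. On the other hand G contains the 5-clique {1, 2, 4, 5, 8}. A clique must lie in a single bag of any decomposition, so no decomposition can have width below 4. Therefore the treewidth is 4.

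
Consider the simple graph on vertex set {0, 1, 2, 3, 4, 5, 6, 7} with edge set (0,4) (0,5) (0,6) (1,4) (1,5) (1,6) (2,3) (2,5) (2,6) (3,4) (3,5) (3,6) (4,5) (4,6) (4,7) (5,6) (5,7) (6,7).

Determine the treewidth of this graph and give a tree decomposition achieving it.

Treewidth 3.
One such decomposition:
Bags: B1 = {0, 4, 5, 6}  B2 = {3, 4, 5, 6}  B3 = {1, 4, 5, 6}  B4 = {4, 5, 6, 7}  B5 = {2, 3, 5, 6}
Tree: B1–B2, B2–B3, B2–B4, B2–B5

Each bag holds 4 vertices, so the decomposition has width 3, which upper-bounds the treewidth. On the other hand G contains the 4-clique {2, 3, 5, 6}. A clique must lie in a single bag of any decomposition, so no decomposition can have width below 3. Hence tw(G) = 3 exactly.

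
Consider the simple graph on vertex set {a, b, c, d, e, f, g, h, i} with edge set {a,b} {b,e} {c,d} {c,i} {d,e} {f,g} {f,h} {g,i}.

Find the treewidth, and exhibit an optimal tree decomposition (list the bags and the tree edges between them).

Each bag holds 2 vertices, so the decomposition has width 1, which upper-bounds the treewidth. Any graph with an edge has treewidth ≥ 1, and G has the edge a–b. Therefore the treewidth is 1.

Treewidth 1.
One optimal decomposition is:
Bags: B1 = {a, b}  B2 = {b, e}  B3 = {d, e}  B4 = {c, d}  B5 = {c, i}  B6 = {g, i}  B7 = {f, g}  B8 = {f, h}
Tree: B1–B2, B2–B3, B3–B4, B4–B5, B5–B6, B6–B7, B7–B8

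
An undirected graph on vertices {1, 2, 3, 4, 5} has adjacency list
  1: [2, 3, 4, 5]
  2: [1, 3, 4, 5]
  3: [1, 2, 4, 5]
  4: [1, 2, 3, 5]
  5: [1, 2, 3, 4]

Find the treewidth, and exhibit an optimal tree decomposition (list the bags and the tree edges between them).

Treewidth 4.
Bags: B1 = {1, 2, 3, 4, 5}
Tree: (single bag)

A single bag containing all 5 vertices is trivially a valid decomposition of width 4. For the lower bound, the 5 vertices {1, 2, 3, 4, 5} are pairwise adjacent, and any tree decomposition puts a clique entirely inside one bag — forcing width ≥ 4. Combining the bounds, tw(G) = 4.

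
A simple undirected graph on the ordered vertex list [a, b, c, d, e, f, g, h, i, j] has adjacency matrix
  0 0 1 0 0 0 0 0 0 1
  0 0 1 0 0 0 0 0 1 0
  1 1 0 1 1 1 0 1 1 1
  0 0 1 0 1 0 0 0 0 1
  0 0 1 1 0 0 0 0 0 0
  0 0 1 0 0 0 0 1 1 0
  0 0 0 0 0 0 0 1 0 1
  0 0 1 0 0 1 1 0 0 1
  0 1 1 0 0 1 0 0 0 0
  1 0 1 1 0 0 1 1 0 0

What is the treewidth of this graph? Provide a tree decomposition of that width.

The largest bag has 3 vertices, giving width 2; this decomposition certifies tw(G) ≤ 2. For the lower bound, the 3 vertices {g, h, j} are pairwise adjacent, and any tree decomposition puts a clique entirely inside one bag — forcing width ≥ 2. Hence tw(G) = 2 exactly.

Treewidth 2.
Bags: B1 = {g, h, j}  B2 = {c, h, j}  B3 = {c, f, h}  B4 = {a, c, j}  B5 = {c, d, j}  B6 = {c, f, i}  B7 = {c, d, e}  B8 = {b, c, i}
Tree: B1–B2, B2–B3, B2–B4, B4–B5, B3–B6, B5–B7, B6–B8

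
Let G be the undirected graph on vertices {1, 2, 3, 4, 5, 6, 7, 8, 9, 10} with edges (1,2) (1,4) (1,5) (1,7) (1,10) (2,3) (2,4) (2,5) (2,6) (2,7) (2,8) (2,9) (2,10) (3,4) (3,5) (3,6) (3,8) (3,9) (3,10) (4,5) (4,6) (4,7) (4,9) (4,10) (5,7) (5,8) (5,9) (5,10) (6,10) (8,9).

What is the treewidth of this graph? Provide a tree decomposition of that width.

Each bag holds 5 vertices, so the decomposition has width 4, which upper-bounds the treewidth. For the lower bound, the 5 vertices {2, 3, 5, 8, 9} are pairwise adjacent, and any tree decomposition puts a clique entirely inside one bag — forcing width ≥ 4. Therefore the treewidth is 4.

Treewidth 4.
One optimal decomposition is:
Bags: B1 = {2, 3, 4, 5, 10}  B2 = {1, 2, 4, 5, 10}  B3 = {2, 3, 4, 5, 9}  B4 = {2, 3, 4, 6, 10}  B5 = {1, 2, 4, 5, 7}  B6 = {2, 3, 5, 8, 9}
Tree: B1–B2, B1–B3, B1–B4, B2–B5, B3–B6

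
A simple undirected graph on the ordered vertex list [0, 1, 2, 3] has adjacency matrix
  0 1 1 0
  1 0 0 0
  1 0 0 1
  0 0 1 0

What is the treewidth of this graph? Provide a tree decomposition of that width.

Treewidth 1.
One such decomposition:
Bags: B1 = {0, 1}  B2 = {0, 2}  B3 = {2, 3}
Tree: B1–B2, B2–B3

The largest bag has 2 vertices, giving width 1; this decomposition certifies tw(G) ≤ 1. G has an edge, so its treewidth is at least 1. Therefore the treewidth is 1.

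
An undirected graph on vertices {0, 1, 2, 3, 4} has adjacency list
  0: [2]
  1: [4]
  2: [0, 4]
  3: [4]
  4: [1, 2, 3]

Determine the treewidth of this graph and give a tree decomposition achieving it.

Treewidth 1.
One optimal decomposition is:
Bags: B1 = {2, 4}  B2 = {3, 4}  B3 = {1, 4}  B4 = {0, 2}
Tree: B1–B2, B2–B3, B1–B4

Every bag has size at most 2, so the width is 2 − 1 = 1 and tw(G) ≤ 1. Any graph with an edge has treewidth ≥ 1, and G has the edge 4–2. The upper and lower bounds meet at 1, so that is the treewidth.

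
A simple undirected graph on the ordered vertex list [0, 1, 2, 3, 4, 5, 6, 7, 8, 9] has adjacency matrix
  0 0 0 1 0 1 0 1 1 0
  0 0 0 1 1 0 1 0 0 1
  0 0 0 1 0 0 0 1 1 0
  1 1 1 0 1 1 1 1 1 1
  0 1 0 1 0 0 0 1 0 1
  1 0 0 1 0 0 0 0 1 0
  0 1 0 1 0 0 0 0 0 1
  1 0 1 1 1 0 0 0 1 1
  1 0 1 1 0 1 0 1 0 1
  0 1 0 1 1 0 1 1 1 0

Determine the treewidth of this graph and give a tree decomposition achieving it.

The largest bag has 4 vertices, giving width 3; this decomposition certifies tw(G) ≤ 3. For the lower bound, the 4 vertices {1, 3, 4, 9} are pairwise adjacent, and any tree decomposition puts a clique entirely inside one bag — forcing width ≥ 3. The upper and lower bounds meet at 3, so that is the treewidth.

Treewidth 3.
Bags: B1 = {0, 3, 7, 8}  B2 = {0, 3, 5, 8}  B3 = {3, 7, 8, 9}  B4 = {2, 3, 7, 8}  B5 = {3, 4, 7, 9}  B6 = {1, 3, 4, 9}  B7 = {1, 3, 6, 9}
Tree: B1–B2, B1–B3, B1–B4, B3–B5, B5–B6, B6–B7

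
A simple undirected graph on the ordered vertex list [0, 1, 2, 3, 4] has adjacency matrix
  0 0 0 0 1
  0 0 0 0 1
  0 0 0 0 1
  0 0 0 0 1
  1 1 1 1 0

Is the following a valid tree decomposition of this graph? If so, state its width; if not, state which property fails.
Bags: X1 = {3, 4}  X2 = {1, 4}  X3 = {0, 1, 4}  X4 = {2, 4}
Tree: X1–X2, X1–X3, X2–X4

No — bags containing vertex 1 are not connected in the tree.

A tree decomposition must satisfy three properties: every vertex lies in some bag; for every edge, both endpoints lie together in some bag; and for every vertex, the bags containing it form a connected subtree. Here bags containing vertex 1 are not connected in the tree, so the decomposition is invalid.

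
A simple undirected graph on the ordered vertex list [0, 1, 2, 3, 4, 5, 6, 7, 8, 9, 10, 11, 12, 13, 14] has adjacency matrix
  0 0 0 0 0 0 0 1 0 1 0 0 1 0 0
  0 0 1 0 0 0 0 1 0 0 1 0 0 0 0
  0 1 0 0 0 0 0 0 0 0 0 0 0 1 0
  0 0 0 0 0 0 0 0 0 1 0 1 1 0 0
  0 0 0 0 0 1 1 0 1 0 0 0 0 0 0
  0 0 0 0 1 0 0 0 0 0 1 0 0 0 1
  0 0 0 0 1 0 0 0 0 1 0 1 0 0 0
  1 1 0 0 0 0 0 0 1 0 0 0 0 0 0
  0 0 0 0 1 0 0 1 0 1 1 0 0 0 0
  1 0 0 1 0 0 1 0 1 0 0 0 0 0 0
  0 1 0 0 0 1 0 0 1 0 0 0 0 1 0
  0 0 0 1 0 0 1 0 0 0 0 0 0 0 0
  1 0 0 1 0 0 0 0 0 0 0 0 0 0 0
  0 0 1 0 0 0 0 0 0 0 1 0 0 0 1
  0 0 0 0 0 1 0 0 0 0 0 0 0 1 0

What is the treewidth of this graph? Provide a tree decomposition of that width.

Treewidth 3.
Bags: B1 = {0, 3, 11, 12}  B2 = {0, 3, 9, 11}  B3 = {0, 6, 9, 11}  B4 = {0, 6, 7, 9}  B5 = {6, 7, 8, 9}  B6 = {4, 6, 7, 8}  B7 = {1, 4, 7, 8}  B8 = {1, 4, 8, 10}  B9 = {1, 4, 5, 10}  B10 = {1, 2, 5, 10}  B11 = {2, 5, 10, 13}  B12 = {2, 5, 13, 14}
Tree: B1–B2, B2–B3, B3–B4, B4–B5, B5–B6, B6–B7, B7–B8, B8–B9, B9–B10, B10–B11, B11–B12

The largest bag has 4 vertices, giving width 3; this decomposition certifies tw(G) ≤ 3. For the lower bound: the 4 vertex sets {3,11,12}, {0}, {9}, {4,6,7,8} are disjoint, each induces a connected subgraph, and every pair is joined by at least one edge of G. Contracting each set to a single vertex therefore yields K_{4} as a minor, and since treewidth is minor-monotone, tw(G) ≥ tw(K_{4}) = 3. Hence tw(G) = 3 exactly.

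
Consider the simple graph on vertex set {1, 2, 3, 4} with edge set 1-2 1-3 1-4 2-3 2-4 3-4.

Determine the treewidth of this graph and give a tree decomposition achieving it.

A single bag containing all 4 vertices is trivially a valid decomposition of width 3. On the other hand G contains the 4-clique {1, 2, 3, 4}. A clique must lie in a single bag of any decomposition, so no decomposition can have width below 3. The upper and lower bounds meet at 3, so that is the treewidth.

Treewidth 3.
One such decomposition:
Bags: B1 = {1, 2, 3, 4}
Tree: (single bag)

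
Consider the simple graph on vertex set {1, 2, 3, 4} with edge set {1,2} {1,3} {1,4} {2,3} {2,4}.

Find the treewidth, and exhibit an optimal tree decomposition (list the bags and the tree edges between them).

Every bag has size at most 3, so the width is 3 − 1 = 2 and tw(G) ≤ 2. On the other hand G contains the 3-clique {1, 2, 3}. A clique must lie in a single bag of any decomposition, so no decomposition can have width below 2. Combining the bounds, tw(G) = 2.

Treewidth 2.
One such decomposition:
Bags: B1 = {1, 2, 3}  B2 = {1, 2, 4}
Tree: B1–B2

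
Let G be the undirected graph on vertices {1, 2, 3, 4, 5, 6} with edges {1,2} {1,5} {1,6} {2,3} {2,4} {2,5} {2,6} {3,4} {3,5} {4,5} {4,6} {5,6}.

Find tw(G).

3

A width-3 tree decomposition is:
Bags: B1 = {1, 2, 5, 6}  B2 = {2, 4, 5, 6}  B3 = {2, 3, 4, 5}
Tree: B1–B2, B2–B3
Each bag holds 4 vertices, so the decomposition has width 3, which upper-bounds the treewidth. On the other hand G contains the 4-clique {1, 2, 5, 6}. A clique must lie in a single bag of any decomposition, so no decomposition can have width below 3. Therefore the treewidth is 3.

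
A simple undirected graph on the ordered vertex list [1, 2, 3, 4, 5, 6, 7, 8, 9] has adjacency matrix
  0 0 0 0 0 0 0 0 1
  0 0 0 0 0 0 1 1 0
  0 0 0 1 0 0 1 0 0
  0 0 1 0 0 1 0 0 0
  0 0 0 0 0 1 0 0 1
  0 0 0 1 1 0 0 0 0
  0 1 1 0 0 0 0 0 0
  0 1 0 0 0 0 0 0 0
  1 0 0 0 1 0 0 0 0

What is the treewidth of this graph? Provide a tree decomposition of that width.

Each bag holds 2 vertices, so the decomposition has width 1, which upper-bounds the treewidth. Since G has at least one edge (e.g. 8–2), it is not an edgeless graph, so tw(G) ≥ 1. Therefore the treewidth is 1.

Treewidth 1.
One such decomposition:
Bags: B1 = {2, 8}  B2 = {2, 7}  B3 = {3, 7}  B4 = {3, 4}  B5 = {4, 6}  B6 = {5, 6}  B7 = {5, 9}  B8 = {1, 9}
Tree: B1–B2, B2–B3, B3–B4, B4–B5, B5–B6, B6–B7, B7–B8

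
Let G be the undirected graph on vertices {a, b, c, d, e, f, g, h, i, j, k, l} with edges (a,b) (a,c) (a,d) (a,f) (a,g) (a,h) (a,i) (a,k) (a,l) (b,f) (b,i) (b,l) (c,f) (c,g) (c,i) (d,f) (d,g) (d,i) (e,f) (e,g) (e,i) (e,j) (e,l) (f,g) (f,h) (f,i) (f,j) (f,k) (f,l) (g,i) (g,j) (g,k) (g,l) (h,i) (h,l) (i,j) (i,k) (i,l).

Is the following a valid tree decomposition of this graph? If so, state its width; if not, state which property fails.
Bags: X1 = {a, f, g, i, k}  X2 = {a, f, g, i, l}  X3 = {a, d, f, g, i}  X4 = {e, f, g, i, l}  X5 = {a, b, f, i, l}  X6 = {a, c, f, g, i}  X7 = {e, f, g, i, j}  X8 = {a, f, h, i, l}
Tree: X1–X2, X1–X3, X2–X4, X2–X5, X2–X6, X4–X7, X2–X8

Yes; width 4.

Vertex coverage: the bags together contain {a, b, c, d, e, f, g, h, i, j, k, l}, the full vertex set. Edge coverage: each edge of G has both endpoints in at least one bag. Running intersection: for every vertex, the bags containing it form a connected subtree. All three properties hold, so this is a valid tree decomposition of width max|bag| − 1 = 4, and hence tw(G) ≤ 4.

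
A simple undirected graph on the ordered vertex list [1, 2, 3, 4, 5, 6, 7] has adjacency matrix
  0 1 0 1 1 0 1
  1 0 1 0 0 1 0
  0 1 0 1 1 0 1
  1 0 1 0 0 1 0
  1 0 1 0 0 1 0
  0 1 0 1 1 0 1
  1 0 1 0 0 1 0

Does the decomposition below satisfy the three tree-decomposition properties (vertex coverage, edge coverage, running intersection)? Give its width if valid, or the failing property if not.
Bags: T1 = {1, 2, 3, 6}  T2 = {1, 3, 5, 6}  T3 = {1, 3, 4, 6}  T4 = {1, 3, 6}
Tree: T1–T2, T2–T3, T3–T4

A tree decomposition must satisfy three properties: every vertex lies in some bag; for every edge, both endpoints lie together in some bag; and for every vertex, the bags containing it form a connected subtree. Here vertex 7 appears in no bag, so the decomposition is invalid.

No — vertex 7 appears in no bag.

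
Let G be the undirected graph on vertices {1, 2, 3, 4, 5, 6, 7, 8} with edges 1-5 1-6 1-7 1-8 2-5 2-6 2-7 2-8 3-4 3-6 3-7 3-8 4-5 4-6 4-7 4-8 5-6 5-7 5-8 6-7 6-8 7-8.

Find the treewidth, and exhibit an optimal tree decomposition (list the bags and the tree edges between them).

Treewidth 4.
One such decomposition:
Bags: B1 = {1, 5, 6, 7, 8}  B2 = {4, 5, 6, 7, 8}  B3 = {2, 5, 6, 7, 8}  B4 = {3, 4, 6, 7, 8}
Tree: B1–B2, B1–B3, B2–B4

The largest bag has 5 vertices, giving width 4; this decomposition certifies tw(G) ≤ 4. Conversely, {3, 4, 6, 7, 8} is a clique of size 5, and the vertices of any clique must share a bag in every tree decomposition; so some bag has ≥ 5 vertices and tw(G) ≥ 4. Hence tw(G) = 4 exactly.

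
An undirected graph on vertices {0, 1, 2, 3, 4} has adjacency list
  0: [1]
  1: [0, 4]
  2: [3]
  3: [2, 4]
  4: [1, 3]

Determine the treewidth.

A width-1 tree decomposition is:
Bags: B1 = {2, 3}  B2 = {3, 4}  B3 = {1, 4}  B4 = {0, 1}
Tree: B1–B2, B2–B3, B3–B4
Every bag has size at most 2, so the width is 2 − 1 = 1 and tw(G) ≤ 1. G has an edge, so its treewidth is at least 1. Hence tw(G) = 1 exactly.

1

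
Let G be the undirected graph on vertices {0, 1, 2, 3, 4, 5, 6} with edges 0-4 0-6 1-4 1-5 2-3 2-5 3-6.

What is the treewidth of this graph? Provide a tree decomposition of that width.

Each bag holds 3 vertices, so the decomposition has width 2, which upper-bounds the treewidth. Since 6–3–2–5–1–4–0–6 is a cycle in G, G is not acyclic. Forests are exactly the graphs of treewidth ≤ 1, so tw(G) ≥ 2. Hence tw(G) = 2 exactly.

Treewidth 2.
One optimal decomposition is:
Bags: B1 = {2, 3, 6}  B2 = {2, 5, 6}  B3 = {1, 5, 6}  B4 = {1, 4, 6}  B5 = {0, 4, 6}
Tree: B1–B2, B2–B3, B3–B4, B4–B5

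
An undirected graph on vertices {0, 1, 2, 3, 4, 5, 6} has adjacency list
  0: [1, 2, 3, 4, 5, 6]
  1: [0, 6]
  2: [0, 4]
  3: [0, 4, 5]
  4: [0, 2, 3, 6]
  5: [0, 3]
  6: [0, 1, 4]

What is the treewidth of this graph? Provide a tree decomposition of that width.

The largest bag has 3 vertices, giving width 2; this decomposition certifies tw(G) ≤ 2. Conversely, {0, 1, 6} is a clique of size 3, and the vertices of any clique must share a bag in every tree decomposition; so some bag has ≥ 3 vertices and tw(G) ≥ 2. Hence tw(G) = 2 exactly.

Treewidth 2.
Bags: B1 = {0, 3, 4}  B2 = {0, 2, 4}  B3 = {0, 4, 6}  B4 = {0, 3, 5}  B5 = {0, 1, 6}
Tree: B1–B2, B1–B3, B1–B4, B3–B5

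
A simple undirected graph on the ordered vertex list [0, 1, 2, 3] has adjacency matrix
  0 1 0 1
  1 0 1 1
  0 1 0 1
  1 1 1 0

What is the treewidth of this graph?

A width-2 tree decomposition is:
Bags: B1 = {0, 1, 3}  B2 = {1, 2, 3}
Tree: B1–B2
Every bag has size at most 3, so the width is 3 − 1 = 2 and tw(G) ≤ 2. For the lower bound, the 3 vertices {0, 1, 3} are pairwise adjacent, and any tree decomposition puts a clique entirely inside one bag — forcing width ≥ 2. Hence tw(G) = 2 exactly.

2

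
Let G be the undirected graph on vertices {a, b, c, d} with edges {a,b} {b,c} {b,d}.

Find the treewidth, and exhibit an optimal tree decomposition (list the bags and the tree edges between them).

The largest bag has 2 vertices, giving width 1; this decomposition certifies tw(G) ≤ 1. Any graph with an edge has treewidth ≥ 1, and G has the edge b–c. Combining the bounds, tw(G) = 1.

Treewidth 1.
One optimal decomposition is:
Bags: B1 = {b, c}  B2 = {b, d}  B3 = {a, b}
Tree: B1–B2, B2–B3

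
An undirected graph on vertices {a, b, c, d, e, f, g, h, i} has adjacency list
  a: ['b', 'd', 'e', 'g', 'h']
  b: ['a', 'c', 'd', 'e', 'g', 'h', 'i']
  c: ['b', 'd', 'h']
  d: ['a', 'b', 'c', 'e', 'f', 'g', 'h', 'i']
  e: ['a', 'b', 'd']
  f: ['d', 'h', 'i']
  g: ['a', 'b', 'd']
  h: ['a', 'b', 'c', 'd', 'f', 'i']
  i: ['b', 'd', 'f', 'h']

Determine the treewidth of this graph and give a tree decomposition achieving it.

Treewidth 3.
One optimal decomposition is:
Bags: B1 = {a, b, d, h}  B2 = {b, c, d, h}  B3 = {b, d, h, i}  B4 = {a, b, d, g}  B5 = {a, b, d, e}  B6 = {d, f, h, i}
Tree: B1–B2, B2–B3, B1–B4, B4–B5, B3–B6

Each bag holds 4 vertices, so the decomposition has width 3, which upper-bounds the treewidth. For the lower bound, the 4 vertices {d, f, h, i} are pairwise adjacent, and any tree decomposition puts a clique entirely inside one bag — forcing width ≥ 3. The upper and lower bounds meet at 3, so that is the treewidth.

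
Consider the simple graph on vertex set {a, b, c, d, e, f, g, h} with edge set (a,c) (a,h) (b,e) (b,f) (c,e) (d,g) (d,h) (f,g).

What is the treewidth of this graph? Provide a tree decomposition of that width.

Each bag holds 3 vertices, so the decomposition has width 2, which upper-bounds the treewidth. Since b–e–c–a–h–d–g–f–b is a cycle in G, G is not acyclic. Forests are exactly the graphs of treewidth ≤ 1, so tw(G) ≥ 2. The upper and lower bounds meet at 2, so that is the treewidth.

Treewidth 2.
One optimal decomposition is:
Bags: B1 = {b, c, e}  B2 = {a, b, c}  B3 = {a, b, h}  B4 = {b, d, h}  B5 = {b, d, g}  B6 = {b, f, g}
Tree: B1–B2, B2–B3, B3–B4, B4–B5, B5–B6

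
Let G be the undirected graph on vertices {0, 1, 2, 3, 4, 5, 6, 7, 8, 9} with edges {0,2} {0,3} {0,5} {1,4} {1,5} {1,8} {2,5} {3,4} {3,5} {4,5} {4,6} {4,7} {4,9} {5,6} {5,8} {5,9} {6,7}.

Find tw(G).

2

A width-2 tree decomposition is:
Bags: B1 = {3, 4, 5}  B2 = {4, 5, 9}  B3 = {1, 4, 5}  B4 = {0, 3, 5}  B5 = {4, 5, 6}  B6 = {0, 2, 5}  B7 = {4, 6, 7}  B8 = {1, 5, 8}
Tree: B1–B2, B1–B3, B1–B4, B3–B5, B4–B6, B5–B7, B3–B8
The largest bag has 3 vertices, giving width 2; this decomposition certifies tw(G) ≤ 2. On the other hand G contains the 3-clique {0, 2, 5}. A clique must lie in a single bag of any decomposition, so no decomposition can have width below 2. Hence tw(G) = 2 exactly.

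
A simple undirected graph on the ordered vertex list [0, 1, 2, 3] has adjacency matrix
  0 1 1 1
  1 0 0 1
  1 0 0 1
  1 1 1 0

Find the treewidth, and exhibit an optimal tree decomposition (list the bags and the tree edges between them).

Treewidth 2.
One such decomposition:
Bags: B1 = {0, 2, 3}  B2 = {0, 1, 3}
Tree: B1–B2

Each bag holds 3 vertices, so the decomposition has width 2, which upper-bounds the treewidth. Conversely, {0, 1, 3} is a clique of size 3, and the vertices of any clique must share a bag in every tree decomposition; so some bag has ≥ 3 vertices and tw(G) ≥ 2. Hence tw(G) = 2 exactly.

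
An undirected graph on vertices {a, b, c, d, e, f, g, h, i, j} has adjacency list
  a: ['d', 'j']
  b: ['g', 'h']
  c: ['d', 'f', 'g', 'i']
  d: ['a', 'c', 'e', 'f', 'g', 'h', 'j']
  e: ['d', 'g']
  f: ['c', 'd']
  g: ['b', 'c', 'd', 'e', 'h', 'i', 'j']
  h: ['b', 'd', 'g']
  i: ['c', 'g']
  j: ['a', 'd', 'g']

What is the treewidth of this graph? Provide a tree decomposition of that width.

The largest bag has 3 vertices, giving width 2; this decomposition certifies tw(G) ≤ 2. For the lower bound, the 3 vertices {d, g, j} are pairwise adjacent, and any tree decomposition puts a clique entirely inside one bag — forcing width ≥ 2. Hence tw(G) = 2 exactly.

Treewidth 2.
One optimal decomposition is:
Bags: B1 = {c, d, g}  B2 = {d, g, h}  B3 = {d, g, j}  B4 = {c, d, f}  B5 = {b, g, h}  B6 = {a, d, j}  B7 = {d, e, g}  B8 = {c, g, i}
Tree: B1–B2, B2–B3, B1–B4, B2–B5, B3–B6, B1–B7, B1–B8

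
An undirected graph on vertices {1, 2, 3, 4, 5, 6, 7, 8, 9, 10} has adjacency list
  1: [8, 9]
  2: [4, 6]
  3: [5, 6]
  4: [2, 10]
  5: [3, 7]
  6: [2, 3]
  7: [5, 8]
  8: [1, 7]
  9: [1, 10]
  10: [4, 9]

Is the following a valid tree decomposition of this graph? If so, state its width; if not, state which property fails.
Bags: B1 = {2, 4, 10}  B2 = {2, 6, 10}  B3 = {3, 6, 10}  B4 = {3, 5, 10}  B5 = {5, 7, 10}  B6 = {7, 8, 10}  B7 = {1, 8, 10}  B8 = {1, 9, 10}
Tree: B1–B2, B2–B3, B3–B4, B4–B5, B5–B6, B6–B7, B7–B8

Yes; width 2.

Every vertex of G appears in some bag (union = {1, 2, 3, 4, 5, 6, 7, 8, 9, 10}); every edge is covered by a bag; and for each vertex v the set of bags containing v is connected in the bag tree. The decomposition is therefore valid. The largest bag has 3 vertices, so the width is 2.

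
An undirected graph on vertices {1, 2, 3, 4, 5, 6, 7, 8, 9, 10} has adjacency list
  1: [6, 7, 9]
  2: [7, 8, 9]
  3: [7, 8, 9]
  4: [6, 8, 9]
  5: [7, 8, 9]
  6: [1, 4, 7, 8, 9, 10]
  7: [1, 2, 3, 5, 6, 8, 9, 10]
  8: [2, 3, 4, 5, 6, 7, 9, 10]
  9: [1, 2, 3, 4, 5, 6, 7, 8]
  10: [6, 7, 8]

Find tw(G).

A width-3 tree decomposition is:
Bags: B1 = {1, 6, 7, 9}  B2 = {6, 7, 8, 9}  B3 = {5, 7, 8, 9}  B4 = {6, 7, 8, 10}  B5 = {3, 7, 8, 9}  B6 = {4, 6, 8, 9}  B7 = {2, 7, 8, 9}
Tree: B1–B2, B2–B3, B2–B4, B3–B5, B2–B6, B3–B7
Each bag holds 4 vertices, so the decomposition has width 3, which upper-bounds the treewidth. For the lower bound, the 4 vertices {4, 6, 8, 9} are pairwise adjacent, and any tree decomposition puts a clique entirely inside one bag — forcing width ≥ 3. Combining the bounds, tw(G) = 3.

3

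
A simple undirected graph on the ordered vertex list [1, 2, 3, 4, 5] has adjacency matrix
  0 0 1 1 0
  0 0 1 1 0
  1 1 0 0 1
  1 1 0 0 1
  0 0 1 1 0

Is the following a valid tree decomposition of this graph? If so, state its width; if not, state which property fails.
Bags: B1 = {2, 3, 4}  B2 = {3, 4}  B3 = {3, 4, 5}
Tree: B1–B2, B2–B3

A tree decomposition must satisfy three properties: every vertex lies in some bag; for every edge, both endpoints lie together in some bag; and for every vertex, the bags containing it form a connected subtree. Here vertex 1 appears in no bag, so the decomposition is invalid.

No — vertex 1 appears in no bag.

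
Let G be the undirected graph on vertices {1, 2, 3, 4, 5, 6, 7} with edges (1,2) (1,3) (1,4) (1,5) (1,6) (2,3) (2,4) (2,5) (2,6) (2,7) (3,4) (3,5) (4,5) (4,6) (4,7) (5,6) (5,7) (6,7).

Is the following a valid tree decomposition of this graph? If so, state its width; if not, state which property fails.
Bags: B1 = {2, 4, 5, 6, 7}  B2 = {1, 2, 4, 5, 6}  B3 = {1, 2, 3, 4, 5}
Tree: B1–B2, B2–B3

Yes; width 4.

Every vertex of G appears in some bag (union = {1, 2, 3, 4, 5, 6, 7}); every edge is covered by a bag; and for each vertex v the set of bags containing v is connected in the bag tree. The decomposition is therefore valid. The largest bag has 5 vertices, so the width is 4.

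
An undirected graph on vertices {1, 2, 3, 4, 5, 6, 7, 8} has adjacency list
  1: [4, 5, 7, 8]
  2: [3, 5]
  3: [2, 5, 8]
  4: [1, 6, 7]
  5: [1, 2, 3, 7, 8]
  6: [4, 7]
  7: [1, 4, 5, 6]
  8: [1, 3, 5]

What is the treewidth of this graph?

A width-2 tree decomposition is:
Bags: B1 = {3, 5, 8}  B2 = {1, 5, 8}  B3 = {1, 5, 7}  B4 = {1, 4, 7}  B5 = {4, 6, 7}  B6 = {2, 3, 5}
Tree: B1–B2, B2–B3, B3–B4, B4–B5, B1–B6
The largest bag has 3 vertices, giving width 2; this decomposition certifies tw(G) ≤ 2. On the other hand G contains the 3-clique {1, 4, 7}. A clique must lie in a single bag of any decomposition, so no decomposition can have width below 2. Combining the bounds, tw(G) = 2.

2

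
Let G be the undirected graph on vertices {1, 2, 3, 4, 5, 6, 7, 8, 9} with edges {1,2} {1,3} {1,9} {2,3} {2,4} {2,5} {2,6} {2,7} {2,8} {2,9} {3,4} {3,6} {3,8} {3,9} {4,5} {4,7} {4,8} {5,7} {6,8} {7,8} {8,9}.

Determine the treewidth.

A width-3 tree decomposition is:
Bags: B1 = {2, 3, 4, 8}  B2 = {2, 4, 7, 8}  B3 = {2, 3, 8, 9}  B4 = {2, 3, 6, 8}  B5 = {2, 4, 5, 7}  B6 = {1, 2, 3, 9}
Tree: B1–B2, B1–B3, B1–B4, B2–B5, B3–B6
The largest bag has 4 vertices, giving width 3; this decomposition certifies tw(G) ≤ 3. On the other hand G contains the 4-clique {2, 3, 8, 9}. A clique must lie in a single bag of any decomposition, so no decomposition can have width below 3. Combining the bounds, tw(G) = 3.

3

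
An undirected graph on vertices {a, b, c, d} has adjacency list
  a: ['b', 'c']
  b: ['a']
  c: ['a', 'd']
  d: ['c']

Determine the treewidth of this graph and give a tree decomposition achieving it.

Each bag holds 2 vertices, so the decomposition has width 1, which upper-bounds the treewidth. Any graph with an edge has treewidth ≥ 1, and G has the edge b–a. Therefore the treewidth is 1.

Treewidth 1.
One such decomposition:
Bags: B1 = {a, b}  B2 = {a, c}  B3 = {c, d}
Tree: B1–B2, B2–B3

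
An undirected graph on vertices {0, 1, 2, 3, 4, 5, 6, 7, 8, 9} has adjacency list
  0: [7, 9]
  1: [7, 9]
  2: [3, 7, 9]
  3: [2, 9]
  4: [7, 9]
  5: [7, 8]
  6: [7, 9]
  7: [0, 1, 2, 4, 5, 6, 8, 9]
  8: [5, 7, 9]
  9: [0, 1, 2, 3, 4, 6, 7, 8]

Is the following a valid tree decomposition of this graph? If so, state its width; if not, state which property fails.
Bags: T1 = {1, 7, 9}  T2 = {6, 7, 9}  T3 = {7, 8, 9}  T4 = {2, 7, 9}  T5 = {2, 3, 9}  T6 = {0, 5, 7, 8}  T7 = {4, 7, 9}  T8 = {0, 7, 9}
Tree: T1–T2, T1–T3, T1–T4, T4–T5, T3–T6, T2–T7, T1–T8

A tree decomposition must satisfy three properties: every vertex lies in some bag; for every edge, both endpoints lie together in some bag; and for every vertex, the bags containing it form a connected subtree. Here bags containing vertex 0 are not connected in the tree, so the decomposition is invalid.

No — bags containing vertex 0 are not connected in the tree.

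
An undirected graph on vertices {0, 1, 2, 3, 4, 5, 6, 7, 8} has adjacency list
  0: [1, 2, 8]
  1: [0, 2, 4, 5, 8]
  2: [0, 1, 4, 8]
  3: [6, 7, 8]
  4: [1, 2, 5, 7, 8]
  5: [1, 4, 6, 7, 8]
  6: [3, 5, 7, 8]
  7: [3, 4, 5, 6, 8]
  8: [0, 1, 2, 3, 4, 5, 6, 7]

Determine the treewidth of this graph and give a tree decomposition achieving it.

Treewidth 3.
One such decomposition:
Bags: B1 = {0, 1, 2, 8}  B2 = {1, 2, 4, 8}  B3 = {1, 4, 5, 8}  B4 = {4, 5, 7, 8}  B5 = {5, 6, 7, 8}  B6 = {3, 6, 7, 8}
Tree: B1–B2, B2–B3, B3–B4, B4–B5, B5–B6

Each bag holds 4 vertices, so the decomposition has width 3, which upper-bounds the treewidth. For the lower bound, the 4 vertices {0, 1, 2, 8} are pairwise adjacent, and any tree decomposition puts a clique entirely inside one bag — forcing width ≥ 3. Hence tw(G) = 3 exactly.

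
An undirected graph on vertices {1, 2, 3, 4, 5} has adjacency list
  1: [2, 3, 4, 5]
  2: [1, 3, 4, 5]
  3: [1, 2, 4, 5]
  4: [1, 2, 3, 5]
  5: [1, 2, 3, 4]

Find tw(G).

4

A width-4 tree decomposition is:
Bags: B1 = {1, 2, 3, 4, 5}
Tree: (single bag)
A single bag containing all 5 vertices is trivially a valid decomposition of width 4. On the other hand G contains the 5-clique {1, 2, 3, 4, 5}. A clique must lie in a single bag of any decomposition, so no decomposition can have width below 4. Therefore the treewidth is 4.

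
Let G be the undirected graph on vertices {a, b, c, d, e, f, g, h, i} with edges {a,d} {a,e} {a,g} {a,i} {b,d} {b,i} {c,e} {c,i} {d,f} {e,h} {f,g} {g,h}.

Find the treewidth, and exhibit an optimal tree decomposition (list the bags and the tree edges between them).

Treewidth 3.
One optimal decomposition is:
Bags: B1 = {b, d, f, i}  B2 = {a, d, f, i}  B3 = {a, f, g, i}  B4 = {a, c, g, i}  B5 = {a, c, e, g}  B6 = {c, e, g, h}
Tree: B1–B2, B2–B3, B3–B4, B4–B5, B5–B6

The largest bag has 4 vertices, giving width 3; this decomposition certifies tw(G) ≤ 3. For the lower bound: the 4 vertex sets {b,d,f}, {i}, {a}, {c,e,g,h} are disjoint, each induces a connected subgraph, and every pair is joined by at least one edge of G. Contracting each set to a single vertex therefore yields K_{4} as a minor, and since treewidth is minor-monotone, tw(G) ≥ tw(K_{4}) = 3. Therefore the treewidth is 3.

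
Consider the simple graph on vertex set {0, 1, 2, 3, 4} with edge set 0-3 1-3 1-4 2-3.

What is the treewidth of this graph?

A width-1 tree decomposition is:
Bags: B1 = {1, 4}  B2 = {1, 3}  B3 = {0, 3}  B4 = {2, 3}
Tree: B1–B2, B2–B3, B3–B4
Every bag has size at most 2, so the width is 2 − 1 = 1 and tw(G) ≤ 1. G has an edge, so its treewidth is at least 1. Hence tw(G) = 1 exactly.

1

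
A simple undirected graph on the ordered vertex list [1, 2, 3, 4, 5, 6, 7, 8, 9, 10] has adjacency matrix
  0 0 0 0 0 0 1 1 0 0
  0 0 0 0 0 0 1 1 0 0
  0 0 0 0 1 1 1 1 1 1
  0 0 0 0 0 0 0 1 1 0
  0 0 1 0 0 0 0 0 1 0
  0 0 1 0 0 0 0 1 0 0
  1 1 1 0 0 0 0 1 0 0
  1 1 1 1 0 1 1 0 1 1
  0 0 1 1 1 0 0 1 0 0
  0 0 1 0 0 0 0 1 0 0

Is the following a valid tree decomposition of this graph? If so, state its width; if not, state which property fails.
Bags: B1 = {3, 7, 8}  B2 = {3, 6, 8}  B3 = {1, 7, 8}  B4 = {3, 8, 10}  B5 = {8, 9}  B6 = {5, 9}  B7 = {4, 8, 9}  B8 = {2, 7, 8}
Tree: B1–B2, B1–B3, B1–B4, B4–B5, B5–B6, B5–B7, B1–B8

No — edge (3,9) lies in no bag.

A tree decomposition must satisfy three properties: every vertex lies in some bag; for every edge, both endpoints lie together in some bag; and for every vertex, the bags containing it form a connected subtree. Here edge (3,9) lies in no bag, so the decomposition is invalid.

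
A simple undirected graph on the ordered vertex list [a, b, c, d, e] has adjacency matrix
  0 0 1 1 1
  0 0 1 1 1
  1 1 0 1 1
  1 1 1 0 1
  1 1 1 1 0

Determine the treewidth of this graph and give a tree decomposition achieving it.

Each bag holds 4 vertices, so the decomposition has width 3, which upper-bounds the treewidth. For the lower bound, the 4 vertices {a, c, d, e} are pairwise adjacent, and any tree decomposition puts a clique entirely inside one bag — forcing width ≥ 3. Therefore the treewidth is 3.

Treewidth 3.
One such decomposition:
Bags: B1 = {b, c, d, e}  B2 = {a, c, d, e}
Tree: B1–B2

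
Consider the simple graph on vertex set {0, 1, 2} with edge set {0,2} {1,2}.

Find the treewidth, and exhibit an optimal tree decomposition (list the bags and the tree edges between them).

Treewidth 1.
Bags: B1 = {1, 2}  B2 = {0, 2}
Tree: B1–B2

Every bag has size at most 2, so the width is 2 − 1 = 1 and tw(G) ≤ 1. Since G has at least one edge (e.g. 2–1), it is not an edgeless graph, so tw(G) ≥ 1. Therefore the treewidth is 1.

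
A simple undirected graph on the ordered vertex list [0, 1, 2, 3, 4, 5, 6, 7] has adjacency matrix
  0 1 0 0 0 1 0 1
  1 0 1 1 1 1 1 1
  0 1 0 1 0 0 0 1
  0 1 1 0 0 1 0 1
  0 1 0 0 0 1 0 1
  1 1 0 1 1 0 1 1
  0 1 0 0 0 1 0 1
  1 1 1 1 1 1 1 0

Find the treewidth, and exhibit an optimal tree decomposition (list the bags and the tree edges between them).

Treewidth 3.
One such decomposition:
Bags: B1 = {0, 1, 5, 7}  B2 = {1, 5, 6, 7}  B3 = {1, 3, 5, 7}  B4 = {1, 2, 3, 7}  B5 = {1, 4, 5, 7}
Tree: B1–B2, B2–B3, B3–B4, B3–B5

Each bag holds 4 vertices, so the decomposition has width 3, which upper-bounds the treewidth. On the other hand G contains the 4-clique {1, 2, 3, 7}. A clique must lie in a single bag of any decomposition, so no decomposition can have width below 3. Combining the bounds, tw(G) = 3.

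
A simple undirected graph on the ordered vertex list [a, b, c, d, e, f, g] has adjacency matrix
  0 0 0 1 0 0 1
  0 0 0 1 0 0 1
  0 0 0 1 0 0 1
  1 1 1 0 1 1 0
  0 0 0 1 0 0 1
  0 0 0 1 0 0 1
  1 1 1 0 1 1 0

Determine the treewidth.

2

A width-2 tree decomposition is:
Bags: B1 = {b, d, g}  B2 = {d, e, g}  B3 = {a, d, g}  B4 = {d, f, g}  B5 = {c, d, g}
Tree: B1–B2, B2–B3, B3–B4, B4–B5
Every bag has size at most 3, so the width is 3 − 1 = 2 and tw(G) ≤ 2. The edges d–b–g–e–d form a cycle, so G is not a tree and its treewidth is at least 2. Combining the bounds, tw(G) = 2.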